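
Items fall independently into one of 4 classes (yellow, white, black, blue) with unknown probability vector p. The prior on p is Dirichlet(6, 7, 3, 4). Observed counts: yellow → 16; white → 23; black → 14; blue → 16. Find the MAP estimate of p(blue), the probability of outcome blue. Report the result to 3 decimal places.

The posterior is Dirichlet(αᵢ + nᵢ) = Dirichlet(22, 30, 17, 20).
For a Dirichlet(a₁,…,a_K) with all aᵢ > 1, the mode has j-th component (aⱼ − 1)/(Σaᵢ − K).
Here Σaᵢ = 89 and K = 4, so p(blue) = (20 − 1)/(89 − 4) = 19/85 ≈ 0.224.

MAP estimate of p(blue) = 0.224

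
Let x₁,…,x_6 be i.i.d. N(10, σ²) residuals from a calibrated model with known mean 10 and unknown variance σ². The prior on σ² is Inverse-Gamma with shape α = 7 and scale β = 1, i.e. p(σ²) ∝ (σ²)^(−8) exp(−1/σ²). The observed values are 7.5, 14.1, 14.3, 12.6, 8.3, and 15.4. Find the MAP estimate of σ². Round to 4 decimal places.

σ̂²_MAP = 3.7436

Sum of squared deviations about the known mean: SS = (7.5−10)² + (14.1−10)² + (14.3−10)² + (12.6−10)² + (8.3−10)² + (15.4−10)² = 80.36.
The Normal likelihood contributes (σ²)^(−n/2) exp(−SS/(2σ²)), so the posterior is Inverse-Gamma(α + n/2, β + SS/2) = Inverse-Gamma(10, 41.18).
The mode of Inverse-Gamma(a, b) is b/(a+1) = 41.18/11 ≈ 3.7436.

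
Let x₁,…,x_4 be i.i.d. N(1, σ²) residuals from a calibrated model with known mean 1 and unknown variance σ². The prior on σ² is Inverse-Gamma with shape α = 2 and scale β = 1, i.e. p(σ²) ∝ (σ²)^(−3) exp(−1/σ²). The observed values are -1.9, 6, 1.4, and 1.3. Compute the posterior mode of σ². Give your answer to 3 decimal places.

Sum of squared deviations about the known mean: SS = (-1.9−1)² + (6−1)² + (1.4−1)² + (1.3−1)² = 33.66.
The Normal likelihood contributes (σ²)^(−n/2) exp(−SS/(2σ²)), so the posterior is Inverse-Gamma(α + n/2, β + SS/2) = Inverse-Gamma(4, 17.83).
The mode of Inverse-Gamma(a, b) is b/(a+1) = 17.83/5 ≈ 3.566.

σ̂²_MAP = 3.566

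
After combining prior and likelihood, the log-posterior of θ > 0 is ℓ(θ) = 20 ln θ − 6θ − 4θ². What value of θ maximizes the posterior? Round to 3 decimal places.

ℓ'(θ) = 20/θ − 6 − 8θ. Setting this to zero and multiplying by θ: 8θ² + 6θ − 20 = 0.
θ = (−6 + √(6² + 4·8·20)) / (2·8) = (−6 + √676) / 16 = (−6 + 26)/16 = 5/4.
ℓ''(θ) = −20/θ² − 8 < 0, confirming a maximum.

θ̂_MAP = 1.250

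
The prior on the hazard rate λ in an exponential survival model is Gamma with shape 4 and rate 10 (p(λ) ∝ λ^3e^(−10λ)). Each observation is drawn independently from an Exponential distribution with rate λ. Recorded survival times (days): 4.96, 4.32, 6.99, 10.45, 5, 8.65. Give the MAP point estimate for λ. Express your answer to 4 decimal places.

λ̂_MAP = 0.1787

The Exponential(rate=λ) likelihood is ∝ λ^n e^(−λΣtᵢ). Here n = 6 and Σtᵢ = 4.96 + 4.32 + 6.99 + 10.45 + 5 + 8.65 = 40.37.
Posterior ∝ λ^3e^(−10λ) · λ^6e^(−40.37λ) = λ^9e^(−50.37λ), i.e. Gamma(10, 50.37).
Mode = (a−1)/b = 9/50.37 ≈ 0.1787.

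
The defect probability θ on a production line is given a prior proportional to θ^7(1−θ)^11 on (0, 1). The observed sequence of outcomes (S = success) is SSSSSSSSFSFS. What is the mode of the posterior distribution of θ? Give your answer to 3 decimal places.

The prior density ∝ θ^7(1−θ)^11 is the kernel of Beta(8, 12).
Data: 10 successes in 12 trials (from the sequence). The binomial likelihood contributes θ^10(1−θ)^2, so the posterior is Beta(8+10, 12+2) = Beta(18, 14).
For Beta(a, b) with a, b > 1 the mode is (a−1)/(a+b−2) = 17/30 ≈ 0.567.

θ̂_MAP = 0.567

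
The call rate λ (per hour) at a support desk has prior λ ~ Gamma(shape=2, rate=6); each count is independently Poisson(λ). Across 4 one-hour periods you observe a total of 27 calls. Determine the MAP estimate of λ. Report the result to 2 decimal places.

λ̂_MAP = 2.80

Σxᵢ = 27, n = 4.
Posterior ∝ λe^(−6λ) · λ^27e^(−4λ) = λ^28e^(−10λ), i.e. Gamma(shape=29, rate=10).
The mode of a Gamma(a, b) with a ≥ 1 (shape–rate) is (a−1)/b = 28/10 ≈ 2.80.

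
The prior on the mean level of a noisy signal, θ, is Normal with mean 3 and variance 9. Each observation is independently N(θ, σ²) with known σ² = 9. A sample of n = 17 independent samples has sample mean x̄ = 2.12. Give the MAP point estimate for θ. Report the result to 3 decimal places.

θ̂_MAP = 2.169

n = 17, x̄ = 2.12.
For a Normal prior and Normal likelihood with known variance, the posterior is Normal; its mode equals its mean, the precision-weighted average.
Prior precision 1/σ₀² = 1/9; data precision n/σ² = 17/9.
θ̂ = ((1/9)·3 + (17/9)·2.12) / (1/9 + 17/9) = (976/225)/2 = 488/225 ≈ 2.169.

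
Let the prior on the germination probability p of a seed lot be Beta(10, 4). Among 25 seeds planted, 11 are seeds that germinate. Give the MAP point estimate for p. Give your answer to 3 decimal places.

p̂_MAP = 0.541

Prior: Beta(10, 4).
Data: 11 successes in 25 trials. The binomial likelihood contributes p^11(1−p)^14, so the posterior is Beta(10+11, 4+14) = Beta(21, 18).
For Beta(a, b) with a, b > 1 the mode is (a−1)/(a+b−2) = 20/37 ≈ 0.541.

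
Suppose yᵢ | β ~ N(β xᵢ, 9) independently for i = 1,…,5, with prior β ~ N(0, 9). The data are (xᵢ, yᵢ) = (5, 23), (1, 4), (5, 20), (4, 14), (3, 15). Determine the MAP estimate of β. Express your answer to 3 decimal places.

log p(β | y) = −Σ(yᵢ − βxᵢ)²/(2·9) − β²/(2·9) + const.
Setting the derivative to zero: Σxᵢ(yᵢ − βxᵢ)/9 − β/9 = 0, so β = Σxᵢyᵢ / (Σxᵢ² + σ²/τ²).
Σxᵢyᵢ = 5·23 + 1·4 + 5·20 + 4·14 + 3·15 = 320; Σxᵢ² = 76; σ²/τ² = 1.
β̂_MAP = 320 / (76 + 1) = 320/77 ≈ 4.156.

β̂_MAP = 4.156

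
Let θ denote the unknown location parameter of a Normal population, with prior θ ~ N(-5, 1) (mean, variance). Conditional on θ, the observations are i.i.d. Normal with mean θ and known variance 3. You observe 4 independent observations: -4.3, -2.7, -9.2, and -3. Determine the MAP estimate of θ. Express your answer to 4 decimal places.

θ̂_MAP = -4.8857

n = 4; x̄ = ((-4.3) + (-2.7) + (-9.2) + (-3))/4 = -19.2/4 = -4.8.
For a Normal prior and Normal likelihood with known variance, the posterior is Normal; its mode equals its mean, the precision-weighted average.
Prior precision 1/σ₀² = 1/1 = 1; data precision n/σ² = 4/3.
θ̂ = (1·(-5) + (4/3)·(-4.8)) / (1 + 4/3) = (-11.4)/(7/3) = -171/35 ≈ -4.8857.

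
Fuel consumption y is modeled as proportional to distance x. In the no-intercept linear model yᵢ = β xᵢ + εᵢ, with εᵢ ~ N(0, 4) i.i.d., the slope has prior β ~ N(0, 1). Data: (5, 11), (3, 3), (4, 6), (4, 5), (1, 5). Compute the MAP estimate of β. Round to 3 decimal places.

log p(β | y) = −Σ(yᵢ − βxᵢ)²/(2·4) − β²/(2·1) + const.
Setting the derivative to zero: Σxᵢ(yᵢ − βxᵢ)/4 − β/1 = 0, so β = Σxᵢyᵢ / (Σxᵢ² + σ²/τ²).
Σxᵢyᵢ = 5·11 + 3·3 + 4·6 + 4·5 + 1·5 = 113; Σxᵢ² = 67; σ²/τ² = 4.
β̂_MAP = 113 / (67 + 4) = 113/71 ≈ 1.592.

β̂_MAP = 1.592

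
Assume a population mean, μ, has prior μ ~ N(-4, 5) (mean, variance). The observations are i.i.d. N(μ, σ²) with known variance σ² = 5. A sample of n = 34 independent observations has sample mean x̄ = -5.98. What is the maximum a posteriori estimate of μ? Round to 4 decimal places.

μ̂_MAP = -5.9234

n = 34, x̄ = -5.98.
For a Normal prior and Normal likelihood with known variance, the posterior is Normal; its mode equals its mean, the precision-weighted average.
Prior precision 1/σ₀² = 1/5 = 0.2; data precision n/σ² = 34/5 = 6.8.
μ̂ = (0.2·(-4) + 6.8·(-5.98)) / (0.2 + 6.8) = (-41.464)/7 = -5183/875 ≈ -5.9234.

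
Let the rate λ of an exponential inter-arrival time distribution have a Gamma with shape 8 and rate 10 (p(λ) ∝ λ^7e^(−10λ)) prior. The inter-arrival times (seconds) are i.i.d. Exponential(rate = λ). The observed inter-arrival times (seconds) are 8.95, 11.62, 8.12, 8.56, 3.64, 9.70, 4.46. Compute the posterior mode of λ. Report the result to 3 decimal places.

λ̂_MAP = 0.215

The Exponential(rate=λ) likelihood is ∝ λ^n e^(−λΣtᵢ). Here n = 7 and Σtᵢ = 8.95 + 11.62 + 8.12 + 8.56 + 3.64 + 9.70 + 4.46 = 55.05.
Posterior ∝ λ^7e^(−10λ) · λ^7e^(−55.05λ) = λ^14e^(−65.05λ), i.e. Gamma(15, 65.05).
Mode = (a−1)/b = 14/65.05 ≈ 0.215.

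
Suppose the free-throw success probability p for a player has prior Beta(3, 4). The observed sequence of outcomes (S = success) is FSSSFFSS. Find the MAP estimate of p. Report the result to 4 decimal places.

p̂_MAP = 0.5385

Prior: Beta(3, 4).
Data: 5 successes in 8 trials (from the sequence). The binomial likelihood contributes p^5(1−p)^3, so the posterior is Beta(3+5, 4+3) = Beta(8, 7).
For Beta(a, b) with a, b > 1 the mode is (a−1)/(a+b−2) = 7/13 ≈ 0.5385.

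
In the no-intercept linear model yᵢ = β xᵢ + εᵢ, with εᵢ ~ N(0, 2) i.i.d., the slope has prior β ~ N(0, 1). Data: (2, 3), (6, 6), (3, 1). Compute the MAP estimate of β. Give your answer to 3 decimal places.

log p(β | y) = −Σ(yᵢ − βxᵢ)²/(2·2) − β²/(2·1) + const.
Setting the derivative to zero: Σxᵢ(yᵢ − βxᵢ)/2 − β/1 = 0, so β = Σxᵢyᵢ / (Σxᵢ² + σ²/τ²).
Σxᵢyᵢ = 2·3 + 6·6 + 3·1 = 45; Σxᵢ² = 49; σ²/τ² = 2.
β̂_MAP = 45 / (49 + 2) = 45/51 ≈ 0.882.

β̂_MAP = 0.882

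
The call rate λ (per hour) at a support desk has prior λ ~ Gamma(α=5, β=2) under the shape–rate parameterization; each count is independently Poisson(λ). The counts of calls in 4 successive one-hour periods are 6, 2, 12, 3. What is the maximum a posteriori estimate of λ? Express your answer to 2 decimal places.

Σxᵢ = 6+2+12+3 = 23, with n = 4.
Posterior ∝ λ^4e^(−2λ) · λ^23e^(−4λ) = λ^27e^(−6λ), i.e. Gamma(shape=28, rate=6).
The mode of a Gamma(a, b) with a ≥ 1 (shape–rate) is (a−1)/b = 27/6 ≈ 4.50.

λ̂_MAP = 4.50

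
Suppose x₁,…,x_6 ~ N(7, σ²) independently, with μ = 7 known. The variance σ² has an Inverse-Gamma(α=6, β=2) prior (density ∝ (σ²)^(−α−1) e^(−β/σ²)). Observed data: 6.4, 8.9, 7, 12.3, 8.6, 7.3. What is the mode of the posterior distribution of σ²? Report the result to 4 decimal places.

σ̂²_MAP = 1.9355

Sum of squared deviations about the known mean: SS = (6.4−7)² + (8.9−7)² + (7−7)² + (12.3−7)² + (8.6−7)² + (7.3−7)² = 34.71.
The Normal likelihood contributes (σ²)^(−n/2) exp(−SS/(2σ²)), so the posterior is Inverse-Gamma(α + n/2, β + SS/2) = Inverse-Gamma(9, 19.355).
The mode of Inverse-Gamma(a, b) is b/(a+1) = 19.355/10 ≈ 1.9355.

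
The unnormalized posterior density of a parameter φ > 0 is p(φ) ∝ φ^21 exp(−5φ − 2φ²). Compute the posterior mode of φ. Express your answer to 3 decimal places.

ℓ'(φ) = 21/φ − 5 − 4φ. Setting this to zero and multiplying by φ: 4φ² + 5φ − 21 = 0.
φ = (−5 + √(5² + 4·4·21)) / (2·4) = (−5 + √361) / 8 = (−5 + 19)/8 = 7/4.
ℓ''(φ) = −21/φ² − 4 < 0, confirming a maximum.

φ̂_MAP = 1.750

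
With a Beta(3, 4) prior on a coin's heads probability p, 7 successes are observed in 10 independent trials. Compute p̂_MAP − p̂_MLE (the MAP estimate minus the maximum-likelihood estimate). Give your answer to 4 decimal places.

MAP − MLE = -0.1000

Posterior is Beta(10, 7); MAP = (10−1)/(17−2) = 9/15 ≈ 0.60000.
MLE ignores the prior: p̂_MLE = k/n = 7/10 ≈ 0.70000.
Difference = 9/15 − 7/10 = -1/10 ≈ -0.1000.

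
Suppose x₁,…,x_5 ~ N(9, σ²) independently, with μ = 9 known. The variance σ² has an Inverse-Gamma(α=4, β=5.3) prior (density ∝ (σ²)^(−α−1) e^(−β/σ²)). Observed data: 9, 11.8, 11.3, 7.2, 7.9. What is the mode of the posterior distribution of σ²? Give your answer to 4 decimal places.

Sum of squared deviations about the known mean: SS = (9−9)² + (11.8−9)² + (11.3−9)² + (7.2−9)² + (7.9−9)² = 17.58.
The Normal likelihood contributes (σ²)^(−n/2) exp(−SS/(2σ²)), so the posterior is Inverse-Gamma(α + n/2, β + SS/2) = Inverse-Gamma(6.5, 14.09).
The mode of Inverse-Gamma(a, b) is b/(a+1) = 14.09/7.5 ≈ 1.8787.

σ̂²_MAP = 1.8787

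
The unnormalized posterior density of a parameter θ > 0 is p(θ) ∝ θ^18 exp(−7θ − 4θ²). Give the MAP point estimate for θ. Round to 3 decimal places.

θ̂_MAP = 1.125

ℓ'(θ) = 18/θ − 7 − 8θ. Setting this to zero and multiplying by θ: 8θ² + 7θ − 18 = 0.
θ = (−7 + √(7² + 4·8·18)) / (2·8) = (−7 + √625) / 16 = (−7 + 25)/16 = 9/8.
ℓ''(θ) = −18/θ² − 8 < 0, confirming a maximum.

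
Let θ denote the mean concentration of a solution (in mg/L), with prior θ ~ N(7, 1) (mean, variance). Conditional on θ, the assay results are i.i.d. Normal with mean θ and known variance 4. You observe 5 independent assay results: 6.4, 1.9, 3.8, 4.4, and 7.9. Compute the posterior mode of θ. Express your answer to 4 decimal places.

n = 5; x̄ = (6.4 + 1.9 + 3.8 + 4.4 + 7.9)/5 = 24.4/5 = 4.88.
For a Normal prior and Normal likelihood with known variance, the posterior is Normal; its mode equals its mean, the precision-weighted average.
Prior precision 1/σ₀² = 1/1 = 1; data precision n/σ² = 5/4 = 1.25.
θ̂ = (1·7 + 1.25·4.88) / (1 + 1.25) = 13.1/2.25 = 262/45 ≈ 5.8222.

θ̂_MAP = 5.8222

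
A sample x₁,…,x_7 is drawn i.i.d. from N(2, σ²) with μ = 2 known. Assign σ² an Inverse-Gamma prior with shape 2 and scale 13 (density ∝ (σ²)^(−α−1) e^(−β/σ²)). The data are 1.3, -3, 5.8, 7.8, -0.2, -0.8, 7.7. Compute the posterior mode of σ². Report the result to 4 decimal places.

σ̂²_MAP = 11.1338

Sum of squared deviations about the known mean: SS = (1.3−2)² + (-3−2)² + (5.8−2)² + (7.8−2)² + (-0.2−2)² + (-0.8−2)² + (7.7−2)² = 118.74.
The Normal likelihood contributes (σ²)^(−n/2) exp(−SS/(2σ²)), so the posterior is Inverse-Gamma(α + n/2, β + SS/2) = Inverse-Gamma(5.5, 72.37).
The mode of Inverse-Gamma(a, b) is b/(a+1) = 72.37/6.5 ≈ 11.1338.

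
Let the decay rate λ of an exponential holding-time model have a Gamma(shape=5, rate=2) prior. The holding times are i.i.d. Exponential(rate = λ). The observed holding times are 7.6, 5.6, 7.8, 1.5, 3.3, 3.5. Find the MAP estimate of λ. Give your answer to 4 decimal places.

λ̂_MAP = 0.3195

The Exponential(rate=λ) likelihood is ∝ λ^n e^(−λΣtᵢ). Here n = 6 and Σtᵢ = 7.6 + 5.6 + 7.8 + 1.5 + 3.3 + 3.5 = 29.3.
Posterior ∝ λ^4e^(−2λ) · λ^6e^(−29.3λ) = λ^10e^(−31.3λ), i.e. Gamma(11, 31.3).
Mode = (a−1)/b = 10/31.3 ≈ 0.3195.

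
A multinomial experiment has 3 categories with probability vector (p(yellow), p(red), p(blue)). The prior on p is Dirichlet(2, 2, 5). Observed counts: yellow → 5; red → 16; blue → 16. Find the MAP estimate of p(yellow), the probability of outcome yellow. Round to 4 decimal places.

The posterior is Dirichlet(αᵢ + nᵢ) = Dirichlet(7, 18, 21).
For a Dirichlet(a₁,…,a_K) with all aᵢ > 1, the mode has j-th component (aⱼ − 1)/(Σaᵢ − K).
Here Σaᵢ = 46 and K = 3, so p(yellow) = (7 − 1)/(46 − 3) = 6/43 ≈ 0.1395.

MAP estimate of p(yellow) = 0.1395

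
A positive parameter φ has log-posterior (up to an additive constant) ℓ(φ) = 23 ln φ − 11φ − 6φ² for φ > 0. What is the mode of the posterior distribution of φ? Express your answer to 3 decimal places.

φ̂_MAP = 1.000

ℓ'(φ) = 23/φ − 11 − 12φ. Setting this to zero and multiplying by φ: 12φ² + 11φ − 23 = 0.
φ = (−11 + √(11² + 4·12·23)) / (2·12) = (−11 + √1225) / 24 = (−11 + 35)/24 = 1.
ℓ''(φ) = −23/φ² − 12 < 0, confirming a maximum.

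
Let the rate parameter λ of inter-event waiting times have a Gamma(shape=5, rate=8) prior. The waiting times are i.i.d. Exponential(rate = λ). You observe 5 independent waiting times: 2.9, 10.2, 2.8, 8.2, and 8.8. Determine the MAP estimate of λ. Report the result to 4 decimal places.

The Exponential(rate=λ) likelihood is ∝ λ^n e^(−λΣtᵢ). Here n = 5 and Σtᵢ = 2.9 + 10.2 + 2.8 + 8.2 + 8.8 = 32.9.
Posterior ∝ λ^4e^(−8λ) · λ^5e^(−32.9λ) = λ^9e^(−40.9λ), i.e. Gamma(10, 40.9).
Mode = (a−1)/b = 9/40.9 ≈ 0.2200.

λ̂_MAP = 0.2200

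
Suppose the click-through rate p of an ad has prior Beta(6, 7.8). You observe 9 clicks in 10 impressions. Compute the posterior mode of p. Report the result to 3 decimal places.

Prior: Beta(6, 7.8).
Data: 9 successes in 10 trials. The binomial likelihood contributes p^9(1−p)^1, so the posterior is Beta(6+9, 7.8+1) = Beta(15, 8.8).
For Beta(a, b) with a, b > 1 the mode is (a−1)/(a+b−2) = 14/21.8 ≈ 0.642.

p̂_MAP = 0.642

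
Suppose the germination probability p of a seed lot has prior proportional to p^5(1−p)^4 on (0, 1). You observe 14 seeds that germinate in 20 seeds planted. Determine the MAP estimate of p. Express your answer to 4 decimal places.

p̂_MAP = 0.6552

The prior density ∝ p^5(1−p)^4 is the kernel of Beta(6, 5).
Data: 14 successes in 20 trials. The binomial likelihood contributes p^14(1−p)^6, so the posterior is Beta(6+14, 5+6) = Beta(20, 11).
For Beta(a, b) with a, b > 1 the mode is (a−1)/(a+b−2) = 19/29 ≈ 0.6552.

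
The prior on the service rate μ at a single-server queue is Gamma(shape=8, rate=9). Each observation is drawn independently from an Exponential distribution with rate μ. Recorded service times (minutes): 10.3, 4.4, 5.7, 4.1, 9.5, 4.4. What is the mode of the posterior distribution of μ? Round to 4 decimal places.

μ̂_MAP = 0.2743

The Exponential(rate=μ) likelihood is ∝ μ^n e^(−μΣtᵢ). Here n = 6 and Σtᵢ = 10.3 + 4.4 + 5.7 + 4.1 + 9.5 + 4.4 = 38.4.
Posterior ∝ μ^7e^(−9μ) · μ^6e^(−38.4μ) = μ^13e^(−47.4μ), i.e. Gamma(14, 47.4).
Mode = (a−1)/b = 13/47.4 ≈ 0.2743.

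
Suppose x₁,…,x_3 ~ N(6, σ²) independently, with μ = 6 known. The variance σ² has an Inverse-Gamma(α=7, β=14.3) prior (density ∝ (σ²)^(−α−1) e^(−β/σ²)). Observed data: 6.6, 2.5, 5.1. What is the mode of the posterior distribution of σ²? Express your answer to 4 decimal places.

Sum of squared deviations about the known mean: SS = (6.6−6)² + (2.5−6)² + (5.1−6)² = 13.42.
The Normal likelihood contributes (σ²)^(−n/2) exp(−SS/(2σ²)), so the posterior is Inverse-Gamma(α + n/2, β + SS/2) = Inverse-Gamma(8.5, 21.01).
The mode of Inverse-Gamma(a, b) is b/(a+1) = 21.01/9.5 ≈ 2.2116.

σ̂²_MAP = 2.2116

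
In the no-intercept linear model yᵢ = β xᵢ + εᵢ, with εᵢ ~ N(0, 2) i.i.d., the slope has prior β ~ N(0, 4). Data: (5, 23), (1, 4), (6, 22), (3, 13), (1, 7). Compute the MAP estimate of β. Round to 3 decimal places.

log p(β | y) = −Σ(yᵢ − βxᵢ)²/(2·2) − β²/(2·4) + const.
Setting the derivative to zero: Σxᵢ(yᵢ − βxᵢ)/2 − β/4 = 0, so β = Σxᵢyᵢ / (Σxᵢ² + σ²/τ²).
Σxᵢyᵢ = 5·23 + 1·4 + 6·22 + 3·13 + 1·7 = 297; Σxᵢ² = 72; σ²/τ² = 0.5.
β̂_MAP = 297 / (72 + 0.5) = 297/72.5 ≈ 4.097.

β̂_MAP = 4.097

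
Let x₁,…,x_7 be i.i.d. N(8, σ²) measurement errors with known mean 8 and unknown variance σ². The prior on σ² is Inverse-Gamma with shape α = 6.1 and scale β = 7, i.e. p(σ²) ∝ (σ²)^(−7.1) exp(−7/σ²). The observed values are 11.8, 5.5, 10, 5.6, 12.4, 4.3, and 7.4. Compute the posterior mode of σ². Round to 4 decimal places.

Sum of squared deviations about the known mean: SS = (11.8−8)² + (5.5−8)² + (10−8)² + (5.6−8)² + (12.4−8)² + (4.3−8)² + (7.4−8)² = 63.86.
The Normal likelihood contributes (σ²)^(−n/2) exp(−SS/(2σ²)), so the posterior is Inverse-Gamma(α + n/2, β + SS/2) = Inverse-Gamma(9.6, 38.93).
The mode of Inverse-Gamma(a, b) is b/(a+1) = 38.93/10.6 ≈ 3.6726.

σ̂²_MAP = 3.6726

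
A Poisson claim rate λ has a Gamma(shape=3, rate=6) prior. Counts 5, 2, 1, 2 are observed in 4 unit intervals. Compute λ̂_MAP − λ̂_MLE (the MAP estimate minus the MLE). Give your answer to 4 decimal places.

Σxᵢ = 10. Posterior is Gamma(13, 10); MAP = (13−1)/10 = 12/10 ≈ 1.20000.
MLE = x̄ = 10/4 ≈ 2.50000.
Difference = 12/10 − 10/4 = -13/10 ≈ -1.3000.

MAP − MLE = -1.3000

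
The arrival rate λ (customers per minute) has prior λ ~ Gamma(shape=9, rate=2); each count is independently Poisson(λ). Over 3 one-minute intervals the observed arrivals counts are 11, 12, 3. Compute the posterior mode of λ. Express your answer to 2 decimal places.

λ̂_MAP = 6.80

Σxᵢ = 11+12+3 = 26, with n = 3.
Posterior ∝ λ^8e^(−2λ) · λ^26e^(−3λ) = λ^34e^(−5λ), i.e. Gamma(shape=35, rate=5).
The mode of a Gamma(a, b) with a ≥ 1 (shape–rate) is (a−1)/b = 34/5 ≈ 6.80.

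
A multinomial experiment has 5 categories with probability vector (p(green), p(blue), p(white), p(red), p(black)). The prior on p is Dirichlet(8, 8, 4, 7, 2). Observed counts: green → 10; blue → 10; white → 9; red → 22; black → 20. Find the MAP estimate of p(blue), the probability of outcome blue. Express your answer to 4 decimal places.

MAP estimate of p(blue) = 0.1789

The posterior is Dirichlet(αᵢ + nᵢ) = Dirichlet(18, 18, 13, 29, 22).
For a Dirichlet(a₁,…,a_K) with all aᵢ > 1, the mode has j-th component (aⱼ − 1)/(Σaᵢ − K).
Here Σaᵢ = 100 and K = 5, so p(blue) = (18 − 1)/(100 − 5) = 17/95 ≈ 0.1789.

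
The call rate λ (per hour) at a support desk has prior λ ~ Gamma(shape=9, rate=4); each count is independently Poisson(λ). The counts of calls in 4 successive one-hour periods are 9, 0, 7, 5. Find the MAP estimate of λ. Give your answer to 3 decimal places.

Σxᵢ = 9+0+7+5 = 21, with n = 4.
Posterior ∝ λ^8e^(−4λ) · λ^21e^(−4λ) = λ^29e^(−8λ), i.e. Gamma(shape=30, rate=8).
The mode of a Gamma(a, b) with a ≥ 1 (shape–rate) is (a−1)/b = 29/8 ≈ 3.625.

λ̂_MAP = 3.625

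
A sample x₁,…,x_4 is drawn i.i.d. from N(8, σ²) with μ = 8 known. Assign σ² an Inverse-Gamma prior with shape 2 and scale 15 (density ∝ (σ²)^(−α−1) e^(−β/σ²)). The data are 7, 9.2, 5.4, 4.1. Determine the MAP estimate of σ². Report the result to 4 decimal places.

Sum of squared deviations about the known mean: SS = (7−8)² + (9.2−8)² + (5.4−8)² + (4.1−8)² = 24.41.
The Normal likelihood contributes (σ²)^(−n/2) exp(−SS/(2σ²)), so the posterior is Inverse-Gamma(α + n/2, β + SS/2) = Inverse-Gamma(4, 27.205).
The mode of Inverse-Gamma(a, b) is b/(a+1) = 27.205/5 ≈ 5.4410.

σ̂²_MAP = 5.4410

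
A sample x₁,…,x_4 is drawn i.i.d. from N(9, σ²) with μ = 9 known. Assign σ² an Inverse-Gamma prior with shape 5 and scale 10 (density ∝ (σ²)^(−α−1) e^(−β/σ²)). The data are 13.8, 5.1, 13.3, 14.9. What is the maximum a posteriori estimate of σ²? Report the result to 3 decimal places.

σ̂²_MAP = 6.972

Sum of squared deviations about the known mean: SS = (13.8−9)² + (5.1−9)² + (13.3−9)² + (14.9−9)² = 91.55.
The Normal likelihood contributes (σ²)^(−n/2) exp(−SS/(2σ²)), so the posterior is Inverse-Gamma(α + n/2, β + SS/2) = Inverse-Gamma(7, 55.775).
The mode of Inverse-Gamma(a, b) is b/(a+1) = 55.775/8 ≈ 6.972.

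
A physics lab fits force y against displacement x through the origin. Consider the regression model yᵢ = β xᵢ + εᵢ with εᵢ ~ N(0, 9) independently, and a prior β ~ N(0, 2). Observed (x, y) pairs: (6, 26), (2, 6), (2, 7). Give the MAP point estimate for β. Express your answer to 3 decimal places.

β̂_MAP = 3.753

log p(β | y) = −Σ(yᵢ − βxᵢ)²/(2·9) − β²/(2·2) + const.
Setting the derivative to zero: Σxᵢ(yᵢ − βxᵢ)/9 − β/2 = 0, so β = Σxᵢyᵢ / (Σxᵢ² + σ²/τ²).
Σxᵢyᵢ = 6·26 + 2·6 + 2·7 = 182; Σxᵢ² = 44; σ²/τ² = 4.5.
β̂_MAP = 182 / (44 + 4.5) = 182/48.5 ≈ 3.753.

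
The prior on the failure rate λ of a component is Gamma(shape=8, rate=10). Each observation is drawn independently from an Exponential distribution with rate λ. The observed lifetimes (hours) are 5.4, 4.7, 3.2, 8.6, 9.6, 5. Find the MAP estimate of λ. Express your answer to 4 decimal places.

The Exponential(rate=λ) likelihood is ∝ λ^n e^(−λΣtᵢ). Here n = 6 and Σtᵢ = 5.4 + 4.7 + 3.2 + 8.6 + 9.6 + 5 = 36.5.
Posterior ∝ λ^7e^(−10λ) · λ^6e^(−36.5λ) = λ^13e^(−46.5λ), i.e. Gamma(14, 46.5).
Mode = (a−1)/b = 13/46.5 ≈ 0.2796.

λ̂_MAP = 0.2796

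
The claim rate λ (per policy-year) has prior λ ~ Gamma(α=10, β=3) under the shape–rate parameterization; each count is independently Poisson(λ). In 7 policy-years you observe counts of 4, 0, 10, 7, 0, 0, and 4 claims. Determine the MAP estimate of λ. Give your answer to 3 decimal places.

Σxᵢ = 4+0+10+7+0+0+4 = 25, with n = 7.
Posterior ∝ λ^9e^(−3λ) · λ^25e^(−7λ) = λ^34e^(−10λ), i.e. Gamma(shape=35, rate=10).
The mode of a Gamma(a, b) with a ≥ 1 (shape–rate) is (a−1)/b = 34/10 ≈ 3.400.

λ̂_MAP = 3.400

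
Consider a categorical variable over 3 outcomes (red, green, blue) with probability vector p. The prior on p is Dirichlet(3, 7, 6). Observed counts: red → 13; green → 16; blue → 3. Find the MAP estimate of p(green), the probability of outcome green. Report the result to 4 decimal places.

MAP estimate of p(green) = 0.4889

The posterior is Dirichlet(αᵢ + nᵢ) = Dirichlet(16, 23, 9).
For a Dirichlet(a₁,…,a_K) with all aᵢ > 1, the mode has j-th component (aⱼ − 1)/(Σaᵢ − K).
Here Σaᵢ = 48 and K = 3, so p(green) = (23 − 1)/(48 − 3) = 22/45 ≈ 0.4889.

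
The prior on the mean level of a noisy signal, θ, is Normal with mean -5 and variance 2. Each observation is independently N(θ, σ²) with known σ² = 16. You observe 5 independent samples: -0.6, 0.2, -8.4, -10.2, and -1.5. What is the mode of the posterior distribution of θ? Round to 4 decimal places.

θ̂_MAP = -4.6538

n = 5; x̄ = ((-0.6) + 0.2 + (-8.4) + (-10.2) + (-1.5))/5 = -20.5/5 = -4.1.
For a Normal prior and Normal likelihood with known variance, the posterior is Normal; its mode equals its mean, the precision-weighted average.
Prior precision 1/σ₀² = 1/2 = 0.5; data precision n/σ² = 5/16 = 0.3125.
θ̂ = (0.5·(-5) + 0.3125·(-4.1)) / (0.5 + 0.3125) = (-3.78125)/0.8125 = -121/26 ≈ -4.6538.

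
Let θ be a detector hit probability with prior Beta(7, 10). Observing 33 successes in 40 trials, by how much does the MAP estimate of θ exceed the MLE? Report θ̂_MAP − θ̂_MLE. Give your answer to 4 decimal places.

Posterior is Beta(40, 17); MAP = (40−1)/(57−2) = 39/55 ≈ 0.70909.
MLE ignores the prior: θ̂_MLE = k/n = 33/40 ≈ 0.82500.
Difference = 39/55 − 33/40 = -51/440 ≈ -0.1159.

MAP − MLE = -0.1159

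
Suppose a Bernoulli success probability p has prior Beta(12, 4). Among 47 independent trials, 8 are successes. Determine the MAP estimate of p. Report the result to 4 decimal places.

Prior: Beta(12, 4).
Data: 8 successes in 47 trials. The binomial likelihood contributes p^8(1−p)^39, so the posterior is Beta(12+8, 4+39) = Beta(20, 43).
For Beta(a, b) with a, b > 1 the mode is (a−1)/(a+b−2) = 19/61 ≈ 0.3115.

p̂_MAP = 0.3115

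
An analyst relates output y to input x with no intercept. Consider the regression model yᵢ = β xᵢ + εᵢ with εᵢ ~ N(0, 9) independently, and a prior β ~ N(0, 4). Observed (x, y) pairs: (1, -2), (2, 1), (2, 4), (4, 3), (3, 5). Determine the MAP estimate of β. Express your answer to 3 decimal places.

β̂_MAP = 0.966

log p(β | y) = −Σ(yᵢ − βxᵢ)²/(2·9) − β²/(2·4) + const.
Setting the derivative to zero: Σxᵢ(yᵢ − βxᵢ)/9 − β/4 = 0, so β = Σxᵢyᵢ / (Σxᵢ² + σ²/τ²).
Σxᵢyᵢ = 1·(-2) + 2·1 + 2·4 + 4·3 + 3·5 = 35; Σxᵢ² = 34; σ²/τ² = 2.25.
β̂_MAP = 35 / (34 + 2.25) = 35/36.25 ≈ 0.966.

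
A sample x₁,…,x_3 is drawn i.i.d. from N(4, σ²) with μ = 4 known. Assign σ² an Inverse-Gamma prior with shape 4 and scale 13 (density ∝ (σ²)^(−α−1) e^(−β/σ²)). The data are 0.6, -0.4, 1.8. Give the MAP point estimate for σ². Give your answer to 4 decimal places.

Sum of squared deviations about the known mean: SS = (0.6−4)² + (-0.4−4)² + (1.8−4)² = 35.76.
The Normal likelihood contributes (σ²)^(−n/2) exp(−SS/(2σ²)), so the posterior is Inverse-Gamma(α + n/2, β + SS/2) = Inverse-Gamma(5.5, 30.88).
The mode of Inverse-Gamma(a, b) is b/(a+1) = 30.88/6.5 ≈ 4.7508.

σ̂²_MAP = 4.7508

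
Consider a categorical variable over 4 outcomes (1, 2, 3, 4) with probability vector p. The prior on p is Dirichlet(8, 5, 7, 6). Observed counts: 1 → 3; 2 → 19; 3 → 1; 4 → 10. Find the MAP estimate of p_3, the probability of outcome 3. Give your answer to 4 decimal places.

The posterior is Dirichlet(αᵢ + nᵢ) = Dirichlet(11, 24, 8, 16).
For a Dirichlet(a₁,…,a_K) with all aᵢ > 1, the mode has j-th component (aⱼ − 1)/(Σaᵢ − K).
Here Σaᵢ = 59 and K = 4, so p_3 = (8 − 1)/(59 − 4) = 7/55 ≈ 0.1273.

MAP estimate: 0.1273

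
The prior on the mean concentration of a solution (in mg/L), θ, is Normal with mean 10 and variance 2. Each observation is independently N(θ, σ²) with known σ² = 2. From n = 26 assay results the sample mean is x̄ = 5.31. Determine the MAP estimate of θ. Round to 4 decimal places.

n = 26, x̄ = 5.31.
For a Normal prior and Normal likelihood with known variance, the posterior is Normal; its mode equals its mean, the precision-weighted average.
Prior precision 1/σ₀² = 1/2 = 0.5; data precision n/σ² = 26/2 = 13.
θ̂ = (0.5·10 + 13·5.31) / (0.5 + 13) = 74.03/13.5 = 7403/1350 ≈ 5.4837.

θ̂_MAP = 5.4837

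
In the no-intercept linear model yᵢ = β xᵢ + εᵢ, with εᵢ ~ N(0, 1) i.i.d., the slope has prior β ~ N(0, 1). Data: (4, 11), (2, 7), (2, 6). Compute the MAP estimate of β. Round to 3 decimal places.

β̂_MAP = 2.800

log p(β | y) = −Σ(yᵢ − βxᵢ)²/(2·1) − β²/(2·1) + const.
Setting the derivative to zero: Σxᵢ(yᵢ − βxᵢ)/1 − β/1 = 0, so β = Σxᵢyᵢ / (Σxᵢ² + σ²/τ²).
Σxᵢyᵢ = 4·11 + 2·7 + 2·6 = 70; Σxᵢ² = 24; σ²/τ² = 1.
β̂_MAP = 70 / (24 + 1) = 70/25 ≈ 2.800.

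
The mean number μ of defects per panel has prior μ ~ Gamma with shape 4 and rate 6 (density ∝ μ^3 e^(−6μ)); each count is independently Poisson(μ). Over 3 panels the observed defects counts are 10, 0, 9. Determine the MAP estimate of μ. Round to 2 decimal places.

Σxᵢ = 10+0+9 = 19, with n = 3.
Posterior ∝ μ^3e^(−6μ) · μ^19e^(−3μ) = μ^22e^(−9μ), i.e. Gamma(shape=23, rate=9).
The mode of a Gamma(a, b) with a ≥ 1 (shape–rate) is (a−1)/b = 22/9 ≈ 2.44.

μ̂_MAP = 2.44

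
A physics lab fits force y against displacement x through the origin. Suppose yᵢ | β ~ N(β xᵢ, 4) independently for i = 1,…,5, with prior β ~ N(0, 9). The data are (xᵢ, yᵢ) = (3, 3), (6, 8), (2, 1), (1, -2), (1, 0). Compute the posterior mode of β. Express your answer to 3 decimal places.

β̂_MAP = 1.108

log p(β | y) = −Σ(yᵢ − βxᵢ)²/(2·4) − β²/(2·9) + const.
Setting the derivative to zero: Σxᵢ(yᵢ − βxᵢ)/4 − β/9 = 0, so β = Σxᵢyᵢ / (Σxᵢ² + σ²/τ²).
Σxᵢyᵢ = 3·3 + 6·8 + 2·1 + 1·(-2) + 1·0 = 57; Σxᵢ² = 51; σ²/τ² = 4/9.
β̂_MAP = 57 / (51 + 4/9) = 57/(463/9) = 513/463 ≈ 1.108.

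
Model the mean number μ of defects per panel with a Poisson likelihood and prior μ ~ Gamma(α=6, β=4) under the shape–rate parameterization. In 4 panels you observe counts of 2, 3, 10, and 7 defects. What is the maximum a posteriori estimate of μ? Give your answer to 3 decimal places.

Σxᵢ = 2+3+10+7 = 22, with n = 4.
Posterior ∝ μ^5e^(−4μ) · μ^22e^(−4μ) = μ^27e^(−8μ), i.e. Gamma(shape=28, rate=8).
The mode of a Gamma(a, b) with a ≥ 1 (shape–rate) is (a−1)/b = 27/8 ≈ 3.375.

μ̂_MAP = 3.375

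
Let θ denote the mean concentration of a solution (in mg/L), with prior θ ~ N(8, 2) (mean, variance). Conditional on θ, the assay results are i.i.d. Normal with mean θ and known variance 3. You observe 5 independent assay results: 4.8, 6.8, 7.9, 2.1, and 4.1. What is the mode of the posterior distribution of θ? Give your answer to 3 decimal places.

θ̂_MAP = 5.800

n = 5; x̄ = (4.8 + 6.8 + 7.9 + 2.1 + 4.1)/5 = 25.7/5 = 5.14.
For a Normal prior and Normal likelihood with known variance, the posterior is Normal; its mode equals its mean, the precision-weighted average.
Prior precision 1/σ₀² = 1/2 = 0.5; data precision n/σ² = 5/3.
θ̂ = (0.5·8 + (5/3)·5.14) / (0.5 + 5/3) = (377/30)/(13/6) = 5.800.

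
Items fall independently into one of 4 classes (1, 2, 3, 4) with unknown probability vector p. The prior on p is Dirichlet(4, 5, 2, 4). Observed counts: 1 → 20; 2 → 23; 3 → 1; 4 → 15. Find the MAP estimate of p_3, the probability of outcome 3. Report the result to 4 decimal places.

MAP estimate: 0.0286

The posterior is Dirichlet(αᵢ + nᵢ) = Dirichlet(24, 28, 3, 19).
For a Dirichlet(a₁,…,a_K) with all aᵢ > 1, the mode has j-th component (aⱼ − 1)/(Σaᵢ − K).
Here Σaᵢ = 74 and K = 4, so p_3 = (3 − 1)/(74 − 4) = 2/70 ≈ 0.0286.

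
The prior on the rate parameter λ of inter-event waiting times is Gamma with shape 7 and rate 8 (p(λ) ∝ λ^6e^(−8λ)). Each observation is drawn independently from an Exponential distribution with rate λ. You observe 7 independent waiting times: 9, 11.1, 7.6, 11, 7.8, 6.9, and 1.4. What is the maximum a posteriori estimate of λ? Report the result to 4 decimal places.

λ̂_MAP = 0.2070

The Exponential(rate=λ) likelihood is ∝ λ^n e^(−λΣtᵢ). Here n = 7 and Σtᵢ = 9 + 11.1 + 7.6 + 11 + 7.8 + 6.9 + 1.4 = 54.8.
Posterior ∝ λ^6e^(−8λ) · λ^7e^(−54.8λ) = λ^13e^(−62.8λ), i.e. Gamma(14, 62.8).
Mode = (a−1)/b = 13/62.8 ≈ 0.2070.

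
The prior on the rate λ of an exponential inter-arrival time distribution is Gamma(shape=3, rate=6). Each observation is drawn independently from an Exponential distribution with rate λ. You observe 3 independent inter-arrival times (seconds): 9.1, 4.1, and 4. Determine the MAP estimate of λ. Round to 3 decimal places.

λ̂_MAP = 0.216

The Exponential(rate=λ) likelihood is ∝ λ^n e^(−λΣtᵢ). Here n = 3 and Σtᵢ = 9.1 + 4.1 + 4 = 17.2.
Posterior ∝ λ^2e^(−6λ) · λ^3e^(−17.2λ) = λ^5e^(−23.2λ), i.e. Gamma(6, 23.2).
Mode = (a−1)/b = 5/23.2 ≈ 0.216.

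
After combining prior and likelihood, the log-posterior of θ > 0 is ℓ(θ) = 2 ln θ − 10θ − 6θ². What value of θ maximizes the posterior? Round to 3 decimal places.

ℓ'(θ) = 2/θ − 10 − 12θ. Setting this to zero and multiplying by θ: 12θ² + 10θ − 2 = 0.
θ = (−10 + √(10² + 4·12·2)) / (2·12) = (−10 + √196) / 24 = (−10 + 14)/24 = 1/6.
ℓ''(θ) = −2/θ² − 12 < 0, confirming a maximum.

θ̂_MAP = 0.167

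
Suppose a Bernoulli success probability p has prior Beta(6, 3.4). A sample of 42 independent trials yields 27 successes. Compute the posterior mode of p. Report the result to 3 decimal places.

Prior: Beta(6, 3.4).
Data: 27 successes in 42 trials. The binomial likelihood contributes p^27(1−p)^15, so the posterior is Beta(6+27, 3.4+15) = Beta(33, 18.4).
For Beta(a, b) with a, b > 1 the mode is (a−1)/(a+b−2) = 32/49.4 ≈ 0.648.

p̂_MAP = 0.648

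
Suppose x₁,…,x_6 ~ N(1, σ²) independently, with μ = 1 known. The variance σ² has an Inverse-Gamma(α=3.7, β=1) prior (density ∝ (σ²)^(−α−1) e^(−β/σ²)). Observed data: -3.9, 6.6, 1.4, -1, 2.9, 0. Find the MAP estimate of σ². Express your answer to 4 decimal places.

Sum of squared deviations about the known mean: SS = (-3.9−1)² + (6.6−1)² + (1.4−1)² + (-1−1)² + (2.9−1)² + (0−1)² = 64.14.
The Normal likelihood contributes (σ²)^(−n/2) exp(−SS/(2σ²)), so the posterior is Inverse-Gamma(α + n/2, β + SS/2) = Inverse-Gamma(6.7, 33.07).
The mode of Inverse-Gamma(a, b) is b/(a+1) = 33.07/7.7 ≈ 4.2948.

σ̂²_MAP = 4.2948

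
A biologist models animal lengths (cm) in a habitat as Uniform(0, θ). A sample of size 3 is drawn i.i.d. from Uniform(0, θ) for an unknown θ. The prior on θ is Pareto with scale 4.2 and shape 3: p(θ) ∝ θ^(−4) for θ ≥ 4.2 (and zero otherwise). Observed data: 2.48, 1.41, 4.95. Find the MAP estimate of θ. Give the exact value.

The Uniform(0, θ) likelihood is θ^(−n) for θ ≥ max(xᵢ), zero otherwise. Here max(xᵢ) = 4.95.
Posterior ∝ θ^(−4) · θ^(−3) = θ^(−7) on θ ≥ max(4.2, 4.95) = 4.95.
This density is strictly decreasing in θ, so the posterior mode lies at the lower boundary of the support.

θ̂_MAP = 4.95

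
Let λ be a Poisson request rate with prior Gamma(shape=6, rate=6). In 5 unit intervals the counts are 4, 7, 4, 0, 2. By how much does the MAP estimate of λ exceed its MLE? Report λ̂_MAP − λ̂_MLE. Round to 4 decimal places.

Σxᵢ = 17. Posterior is Gamma(23, 11); MAP = (23−1)/11 = 22/11 ≈ 2.00000.
MLE = x̄ = 17/5 ≈ 3.40000.
Difference = 22/11 − 17/5 = -7/5 ≈ -1.4000.

MAP − MLE = -1.4000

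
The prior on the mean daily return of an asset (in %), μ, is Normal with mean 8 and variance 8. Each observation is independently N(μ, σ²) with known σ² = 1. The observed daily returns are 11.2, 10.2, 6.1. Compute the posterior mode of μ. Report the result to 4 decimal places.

n = 3; x̄ = (11.2 + 10.2 + 6.1)/3 = 27.5/3 = 55/6 ≈ 9.1667.
For a Normal prior and Normal likelihood with known variance, the posterior is Normal; its mode equals its mean, the precision-weighted average.
Prior precision 1/σ₀² = 1/8 = 0.125; data precision n/σ² = 3/1 = 3.
μ̂ = (0.125·8 + 3·(55/6)) / (0.125 + 3) = 28.5/3.125 = 9.1200.

μ̂_MAP = 9.1200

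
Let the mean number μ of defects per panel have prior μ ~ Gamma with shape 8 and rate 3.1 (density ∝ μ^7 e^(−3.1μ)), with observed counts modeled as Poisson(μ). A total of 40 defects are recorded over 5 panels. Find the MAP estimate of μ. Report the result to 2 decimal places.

Σxᵢ = 40, n = 5.
Posterior ∝ μ^7e^(−3.1μ) · μ^40e^(−5μ) = μ^47e^(−8.1μ), i.e. Gamma(shape=48, rate=8.1).
The mode of a Gamma(a, b) with a ≥ 1 (shape–rate) is (a−1)/b = 47/8.1 ≈ 5.80.

μ̂_MAP = 5.80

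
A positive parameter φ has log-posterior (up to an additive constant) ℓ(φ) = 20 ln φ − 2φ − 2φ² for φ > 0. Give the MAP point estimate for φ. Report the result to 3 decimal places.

φ̂_MAP = 2.000

ℓ'(φ) = 20/φ − 2 − 4φ. Setting this to zero and multiplying by φ: 4φ² + 2φ − 20 = 0.
φ = (−2 + √(2² + 4·4·20)) / (2·4) = (−2 + √324) / 8 = (−2 + 18)/8 = 2.
ℓ''(φ) = −20/φ² − 4 < 0, confirming a maximum.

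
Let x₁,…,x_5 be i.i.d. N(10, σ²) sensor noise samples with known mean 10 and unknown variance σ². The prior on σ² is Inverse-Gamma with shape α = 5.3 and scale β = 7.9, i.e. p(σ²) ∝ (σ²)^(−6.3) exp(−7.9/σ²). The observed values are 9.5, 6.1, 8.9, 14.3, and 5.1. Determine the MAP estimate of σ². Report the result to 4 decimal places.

σ̂²_MAP = 4.2597

Sum of squared deviations about the known mean: SS = (9.5−10)² + (6.1−10)² + (8.9−10)² + (14.3−10)² + (5.1−10)² = 59.17.
The Normal likelihood contributes (σ²)^(−n/2) exp(−SS/(2σ²)), so the posterior is Inverse-Gamma(α + n/2, β + SS/2) = Inverse-Gamma(7.8, 37.485).
The mode of Inverse-Gamma(a, b) is b/(a+1) = 37.485/8.8 ≈ 4.2597.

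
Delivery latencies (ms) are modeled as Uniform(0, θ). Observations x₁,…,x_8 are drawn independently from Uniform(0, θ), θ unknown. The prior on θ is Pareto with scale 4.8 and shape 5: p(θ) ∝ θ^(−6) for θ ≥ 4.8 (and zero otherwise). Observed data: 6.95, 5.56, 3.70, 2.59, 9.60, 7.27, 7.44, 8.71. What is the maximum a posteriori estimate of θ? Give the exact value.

The Uniform(0, θ) likelihood is θ^(−n) for θ ≥ max(xᵢ), zero otherwise. Here max(xᵢ) = 9.60.
Posterior ∝ θ^(−6) · θ^(−8) = θ^(−14) on θ ≥ max(4.8, 9.60) = 9.60.
This density is strictly decreasing in θ, so the posterior mode lies at the lower boundary of the support.

θ̂_MAP = 9.60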